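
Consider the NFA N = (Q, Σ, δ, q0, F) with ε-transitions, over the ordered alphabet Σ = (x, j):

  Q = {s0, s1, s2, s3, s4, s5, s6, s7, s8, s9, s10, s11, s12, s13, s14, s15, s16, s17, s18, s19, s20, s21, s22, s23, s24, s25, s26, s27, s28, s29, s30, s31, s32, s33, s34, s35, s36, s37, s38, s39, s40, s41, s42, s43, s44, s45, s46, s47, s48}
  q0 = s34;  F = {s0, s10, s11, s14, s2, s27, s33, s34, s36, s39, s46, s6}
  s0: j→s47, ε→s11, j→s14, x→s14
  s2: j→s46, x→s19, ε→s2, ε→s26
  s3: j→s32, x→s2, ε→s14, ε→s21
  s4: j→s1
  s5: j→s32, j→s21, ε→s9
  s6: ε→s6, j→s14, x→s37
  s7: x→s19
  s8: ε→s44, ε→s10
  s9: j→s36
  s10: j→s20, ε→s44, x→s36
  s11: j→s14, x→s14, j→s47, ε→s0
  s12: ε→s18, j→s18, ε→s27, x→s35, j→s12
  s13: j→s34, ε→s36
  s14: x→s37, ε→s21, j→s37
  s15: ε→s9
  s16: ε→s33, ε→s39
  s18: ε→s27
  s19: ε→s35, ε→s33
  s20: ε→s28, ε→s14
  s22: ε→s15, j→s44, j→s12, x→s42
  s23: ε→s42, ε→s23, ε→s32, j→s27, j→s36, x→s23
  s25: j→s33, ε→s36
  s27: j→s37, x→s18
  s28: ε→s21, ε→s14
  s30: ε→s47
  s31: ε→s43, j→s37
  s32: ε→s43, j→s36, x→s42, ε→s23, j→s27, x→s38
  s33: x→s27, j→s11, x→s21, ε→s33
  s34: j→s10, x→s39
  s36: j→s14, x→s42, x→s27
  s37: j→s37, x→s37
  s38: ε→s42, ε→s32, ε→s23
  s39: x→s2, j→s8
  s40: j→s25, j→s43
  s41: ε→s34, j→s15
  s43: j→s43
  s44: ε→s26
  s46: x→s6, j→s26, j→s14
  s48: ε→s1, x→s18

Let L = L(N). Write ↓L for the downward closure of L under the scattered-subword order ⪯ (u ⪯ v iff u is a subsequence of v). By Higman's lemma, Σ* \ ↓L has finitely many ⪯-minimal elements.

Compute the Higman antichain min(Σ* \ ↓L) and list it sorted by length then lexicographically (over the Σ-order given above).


|Q|=49, |F|=12, |δ|=100 (41 ε).
min D↑ (12 st, q0=0, F={9}): 0:x→1,j→2 1:x→3,j→2 2:x→4,j→5 3:x→6,j→7 4:x→8,j→5 5:x→9,j→9 6:x→8,j→10 7:x→11,j→5 8:x→8,j→9 9:x→9,j→9 10:x→5,j→5 11:x→9,j→5.
'jjx': |S_i|=[24, 18, 7, 1] end={s37} — reject; 3/3 del acc.
'jjj': |S_i|=[24, 18, 7, 1] end={s37} ∉↓L; 3/3 del acc.
'jxxj': N↓-sim [24, 18, 8, 4, 1] end={s37} ∉↓L; 4/4 del acc.
'xxxxj': N↓-sim [24, 23, 17, 13, 5, 1] end={s37} rej; 5/5 single-dels accept.
'xxjxx': N↓-sim [24, 23, 17, 9, 4, 1] end={s37} rej; 5/5 single-dels accept.
5 minimals (antichain).

min(Σ*\↓L) = [jjx, jjj, jxxj, xxxxj, xxjxx].


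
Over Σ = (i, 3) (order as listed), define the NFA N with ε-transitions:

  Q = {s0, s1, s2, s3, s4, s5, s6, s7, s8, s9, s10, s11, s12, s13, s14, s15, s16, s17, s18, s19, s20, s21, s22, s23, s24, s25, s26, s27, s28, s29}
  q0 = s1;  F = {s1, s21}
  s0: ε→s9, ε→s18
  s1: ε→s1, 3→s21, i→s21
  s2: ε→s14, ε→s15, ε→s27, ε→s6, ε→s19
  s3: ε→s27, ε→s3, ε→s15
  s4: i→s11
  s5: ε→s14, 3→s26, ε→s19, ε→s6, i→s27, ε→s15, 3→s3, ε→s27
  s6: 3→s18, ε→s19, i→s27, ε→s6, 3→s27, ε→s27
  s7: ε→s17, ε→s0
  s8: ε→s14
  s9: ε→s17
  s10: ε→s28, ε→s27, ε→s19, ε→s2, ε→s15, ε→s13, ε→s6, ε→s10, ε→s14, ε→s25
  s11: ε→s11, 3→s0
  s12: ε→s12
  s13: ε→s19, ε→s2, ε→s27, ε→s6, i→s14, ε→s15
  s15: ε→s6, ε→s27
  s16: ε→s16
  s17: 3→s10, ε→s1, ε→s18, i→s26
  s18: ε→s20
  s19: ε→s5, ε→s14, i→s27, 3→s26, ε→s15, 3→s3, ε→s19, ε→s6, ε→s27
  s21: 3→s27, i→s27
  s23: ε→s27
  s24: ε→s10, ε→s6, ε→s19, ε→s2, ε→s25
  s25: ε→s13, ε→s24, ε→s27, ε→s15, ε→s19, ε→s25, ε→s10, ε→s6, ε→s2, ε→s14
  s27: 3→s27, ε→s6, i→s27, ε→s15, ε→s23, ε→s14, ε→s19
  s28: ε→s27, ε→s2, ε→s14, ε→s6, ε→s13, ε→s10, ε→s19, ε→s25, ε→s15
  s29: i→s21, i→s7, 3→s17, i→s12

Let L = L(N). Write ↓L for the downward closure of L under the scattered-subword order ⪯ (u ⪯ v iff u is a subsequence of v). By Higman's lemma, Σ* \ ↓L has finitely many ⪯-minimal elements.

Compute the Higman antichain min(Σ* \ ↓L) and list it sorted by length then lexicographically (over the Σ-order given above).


|Q|=30, |F|=2, |δ|=106 (82 ε).
min D↑ (3 st, q0=0, F={2}): 0:i→1,3→1 1:i→2,3→2 2:i→2,3→2 [Hopcroft].
'ii': |S_i|=[13, 12, 11] end={s14,s15,s18,s19,s20,s23,s26,s27,s3,s5,s6} rej; 2/2 deletions ∈↓L.
'i3': |S_i|=[13, 12, 11] end={s14,s15,s18,s19,s20,s23,s26,s27,s3,s5,s6} ∉↓L; 2/2 del acc.
'3i': run [13, 12, 11] end={s14,s15,s18,s19,s20,s23,s26,s27,s3,s5,s6} — reject; 2/2 single-dels accept.
'33': |S_i|=[13, 12, 11] end={s14,s15,s18,s19,s20,s23,s26,s27,s3,s5,s6} rej; 2/2 single-dels accept.
4 obstructions.

A = [ii, i3, 3i, 33].


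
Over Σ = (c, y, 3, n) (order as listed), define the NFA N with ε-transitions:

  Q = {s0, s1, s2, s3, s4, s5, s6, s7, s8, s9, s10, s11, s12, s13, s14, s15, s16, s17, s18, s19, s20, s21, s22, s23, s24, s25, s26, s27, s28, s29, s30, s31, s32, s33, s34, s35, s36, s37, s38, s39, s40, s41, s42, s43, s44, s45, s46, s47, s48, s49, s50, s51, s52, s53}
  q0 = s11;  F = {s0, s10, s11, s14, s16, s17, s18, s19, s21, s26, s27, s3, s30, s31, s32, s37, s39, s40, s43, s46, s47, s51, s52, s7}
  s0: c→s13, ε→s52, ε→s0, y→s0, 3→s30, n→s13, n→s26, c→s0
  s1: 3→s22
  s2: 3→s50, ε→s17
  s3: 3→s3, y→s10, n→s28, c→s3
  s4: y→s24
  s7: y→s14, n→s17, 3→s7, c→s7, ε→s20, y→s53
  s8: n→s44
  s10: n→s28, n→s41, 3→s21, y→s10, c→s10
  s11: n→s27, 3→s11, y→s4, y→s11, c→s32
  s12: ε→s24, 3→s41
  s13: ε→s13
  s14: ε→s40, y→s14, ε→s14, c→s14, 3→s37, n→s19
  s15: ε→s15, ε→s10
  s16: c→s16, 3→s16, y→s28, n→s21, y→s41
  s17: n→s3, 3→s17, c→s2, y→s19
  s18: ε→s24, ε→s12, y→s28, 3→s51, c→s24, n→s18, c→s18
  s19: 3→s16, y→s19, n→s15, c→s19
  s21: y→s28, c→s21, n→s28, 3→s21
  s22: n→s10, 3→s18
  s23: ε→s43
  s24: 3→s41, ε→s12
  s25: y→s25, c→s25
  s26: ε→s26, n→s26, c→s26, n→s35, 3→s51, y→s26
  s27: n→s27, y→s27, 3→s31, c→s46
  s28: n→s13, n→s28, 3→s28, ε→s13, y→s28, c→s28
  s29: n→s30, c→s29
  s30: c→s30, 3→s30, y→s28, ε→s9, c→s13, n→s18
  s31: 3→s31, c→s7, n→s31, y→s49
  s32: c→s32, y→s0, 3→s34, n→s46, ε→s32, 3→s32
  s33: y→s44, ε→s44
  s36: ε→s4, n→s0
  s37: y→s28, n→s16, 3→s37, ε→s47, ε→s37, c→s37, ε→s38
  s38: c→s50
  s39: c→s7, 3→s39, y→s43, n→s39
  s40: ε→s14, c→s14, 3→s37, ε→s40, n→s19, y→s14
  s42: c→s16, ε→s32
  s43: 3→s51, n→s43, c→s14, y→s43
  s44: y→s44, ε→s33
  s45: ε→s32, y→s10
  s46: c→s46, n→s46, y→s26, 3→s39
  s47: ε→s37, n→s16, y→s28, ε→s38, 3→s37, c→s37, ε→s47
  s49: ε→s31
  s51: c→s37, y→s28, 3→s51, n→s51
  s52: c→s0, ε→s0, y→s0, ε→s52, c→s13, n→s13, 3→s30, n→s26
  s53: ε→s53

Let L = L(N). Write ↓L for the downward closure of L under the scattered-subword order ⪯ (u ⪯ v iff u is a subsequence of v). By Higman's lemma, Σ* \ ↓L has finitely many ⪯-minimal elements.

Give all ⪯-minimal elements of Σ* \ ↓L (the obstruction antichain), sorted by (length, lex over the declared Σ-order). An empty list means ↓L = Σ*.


|Q|=54, |F|=24, |δ|=166 (35 ε).
min D↑ (22 st, q0=0, F={10}): 0:c→1,y→0,3→0,n→2 1:c→1,y→3,3→1,n→4 2:c→4,y→2,3→5,n→2 3:c→3,y→3,3→6,n→7 4:c→4,y→7,3→8,n→4 5:c→9,y→5,3→5,n→5 6:c→6,y→10,3→6,n→11 7:c→7,y→7,3→12,n→7 8:c→9,y→13,3→8,n→8 9:c→9,y→14,3→9,n→15 10:c→10,y→10,3→10,n→10 11:c→11,y→10,3→12,n→11 12:c→16,y→10,3→12,n→12 13:c→14,y→13,3→12,n→13 14:c→14,y→14,3→16,n→17 15:c→15,y→17,3→15,n→18 16:c→16,y→10,3→16,n→19 17:c→17,y→17,3→19,n→20 18:c→18,y→20,3→18,n→10 19:c→19,y→10,3→19,n→21 20:c→20,y→20,3→21,n→10 21:c→21,y→10,3→21,n→10 [Hopcroft].
'cy3y': N↓-sim [40, 35, 26, 15, 3] end={s13,s28,s41} ∉↓L; 4/4 del acc.
'n3cnnn': run [40, 32, 25, 20, 12, 7, 3] end={s13,s28,s41} — reject; 6/6 del acc.
2 words, ⪯-incomp.

A = [cy3y, n3cnnn].


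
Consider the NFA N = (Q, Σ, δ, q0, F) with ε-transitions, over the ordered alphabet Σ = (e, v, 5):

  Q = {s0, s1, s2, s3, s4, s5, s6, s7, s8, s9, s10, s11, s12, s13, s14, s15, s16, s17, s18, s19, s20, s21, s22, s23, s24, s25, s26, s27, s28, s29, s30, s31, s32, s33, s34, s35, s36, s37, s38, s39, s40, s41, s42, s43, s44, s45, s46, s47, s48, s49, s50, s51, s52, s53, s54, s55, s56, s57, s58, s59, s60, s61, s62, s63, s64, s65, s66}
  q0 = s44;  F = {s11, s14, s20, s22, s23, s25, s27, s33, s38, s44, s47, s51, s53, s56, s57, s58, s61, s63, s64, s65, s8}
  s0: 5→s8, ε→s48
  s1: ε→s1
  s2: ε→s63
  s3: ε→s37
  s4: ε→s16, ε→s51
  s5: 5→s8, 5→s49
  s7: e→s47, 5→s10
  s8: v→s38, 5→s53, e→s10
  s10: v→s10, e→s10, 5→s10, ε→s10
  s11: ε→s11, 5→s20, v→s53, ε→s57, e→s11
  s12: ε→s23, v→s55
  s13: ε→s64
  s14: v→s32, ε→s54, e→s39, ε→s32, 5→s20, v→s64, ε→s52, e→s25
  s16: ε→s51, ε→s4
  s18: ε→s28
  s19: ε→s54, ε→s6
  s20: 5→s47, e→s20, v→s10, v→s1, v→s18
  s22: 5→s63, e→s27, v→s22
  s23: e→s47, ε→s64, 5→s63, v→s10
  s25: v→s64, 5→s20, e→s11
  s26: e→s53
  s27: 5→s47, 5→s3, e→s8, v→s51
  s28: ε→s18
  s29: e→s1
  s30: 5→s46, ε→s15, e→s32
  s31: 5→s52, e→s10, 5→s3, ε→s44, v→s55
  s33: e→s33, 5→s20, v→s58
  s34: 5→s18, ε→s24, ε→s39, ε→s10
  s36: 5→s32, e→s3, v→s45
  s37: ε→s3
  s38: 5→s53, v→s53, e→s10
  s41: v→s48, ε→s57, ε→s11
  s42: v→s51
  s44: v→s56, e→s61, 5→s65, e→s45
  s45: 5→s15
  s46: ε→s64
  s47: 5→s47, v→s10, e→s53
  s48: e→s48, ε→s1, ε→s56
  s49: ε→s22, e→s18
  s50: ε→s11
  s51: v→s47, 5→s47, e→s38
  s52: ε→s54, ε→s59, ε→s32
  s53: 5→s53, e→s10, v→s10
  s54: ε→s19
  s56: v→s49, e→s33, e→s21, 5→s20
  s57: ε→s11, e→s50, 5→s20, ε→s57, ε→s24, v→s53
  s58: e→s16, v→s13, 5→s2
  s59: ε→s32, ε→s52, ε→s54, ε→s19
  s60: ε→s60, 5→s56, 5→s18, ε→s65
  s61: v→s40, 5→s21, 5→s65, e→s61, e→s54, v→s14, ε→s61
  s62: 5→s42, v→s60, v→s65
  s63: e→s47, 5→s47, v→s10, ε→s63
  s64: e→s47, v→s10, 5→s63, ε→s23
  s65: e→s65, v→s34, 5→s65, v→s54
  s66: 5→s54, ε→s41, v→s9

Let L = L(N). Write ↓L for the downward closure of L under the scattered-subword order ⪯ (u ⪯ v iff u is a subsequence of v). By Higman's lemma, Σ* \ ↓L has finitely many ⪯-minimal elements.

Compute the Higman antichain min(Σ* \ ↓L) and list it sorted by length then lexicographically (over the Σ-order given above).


Antichain: [5v, evvv, vveee, v55ee, eveeve].

|Q|=67, |F|=21, |δ|=158 (51 ε).
min D↑ (20 st, q0=0, F={8}): 0:e→1,v→2,5→3 1:e→1,v→4,5→3 2:e→5,v→6,5→7 3:e→3,v→8,5→3 4:e→9,v→10,5→7 5:e→5,v→11,5→7 6:e→12,v→6,5→13 7:e→7,v→8,5→14 8:e→8,v→8,5→8 9:e→15,v→10,5→7 10:e→14,v→8,5→13 11:e→16,v→10,5→13 12:e→17,v→16,5→14 13:e→14,v→8,5→14 14:e→18,v→8,5→14 15:e→15,v→18,5→7 16:e→19,v→14,5→14 17:e→8,v→19,5→18 18:e→8,v→8,5→18 19:e→8,v→18,5→18 [Hopcroft].
'5v': run [46, 20, 10] end={s1,s10,s18,s19,s24,s28,s34,s39,s54,s6} — reject; 2/2 del acc.
'evvv': run [46, 42, 32, 11, 1] end={s10} ∉↓L; 4/4 single-dels accept.
'vveee': run [46, 41, 23, 13, 4, 1] end={s10} rej; 5/5 del acc.
'v55ee': run [46, 41, 11, 3, 2, 1] end={s10} ∉↓L; 5/5 deletions ∈↓L.
'eveeve': |S_i|=[46, 42, 32, 20, 12, 5, 1] end={s10} — reject; 6/6 deletions ∈↓L.
5 minimals (antichain).


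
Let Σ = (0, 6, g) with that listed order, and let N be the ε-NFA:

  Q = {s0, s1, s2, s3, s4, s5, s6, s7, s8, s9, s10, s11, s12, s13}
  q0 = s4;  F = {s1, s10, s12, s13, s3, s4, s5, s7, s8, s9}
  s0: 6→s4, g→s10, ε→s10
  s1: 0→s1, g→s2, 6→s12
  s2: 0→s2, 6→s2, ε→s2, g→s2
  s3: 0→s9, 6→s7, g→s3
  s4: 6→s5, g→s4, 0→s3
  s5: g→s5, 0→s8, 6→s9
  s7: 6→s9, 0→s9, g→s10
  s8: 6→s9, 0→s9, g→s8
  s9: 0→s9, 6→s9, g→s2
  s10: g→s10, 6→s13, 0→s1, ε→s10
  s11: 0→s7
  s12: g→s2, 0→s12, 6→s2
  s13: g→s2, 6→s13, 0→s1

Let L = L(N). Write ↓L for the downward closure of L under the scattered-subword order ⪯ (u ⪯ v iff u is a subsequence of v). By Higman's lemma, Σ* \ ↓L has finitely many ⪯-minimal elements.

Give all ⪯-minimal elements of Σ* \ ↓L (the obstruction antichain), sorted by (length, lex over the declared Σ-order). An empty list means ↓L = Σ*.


|Q|=14, |F|=10, |δ|=39 (3 ε).
min D↑ (11 st, q0=0, F={6}): 0:0→1,6→2,g→0 1:0→3,6→4,g→1 2:0→5,6→3,g→2 3:0→3,6→3,g→6 4:0→3,6→3,g→7 5:0→3,6→3,g→5 6:0→6,6→6,g→6 7:0→8,6→9,g→7 8:0→8,6→10,g→6 9:0→8,6→9,g→6 10:0→10,6→6,g→6.
'00g': N↓-sim [11, 9, 4, 1] end={s2} rej; 3/3 deletions ∈↓L.
'66g': N↓-sim [11, 9, 5, 1] end={s2} rej; 3/3 del acc.
'06g066': N↓-sim [11, 9, 7, 5, 3, 2, 1] end={s2} rej; 6/6 del acc.
3 minimals (antichain).

min(Σ*\↓L) = [00g, 66g, 06g066].


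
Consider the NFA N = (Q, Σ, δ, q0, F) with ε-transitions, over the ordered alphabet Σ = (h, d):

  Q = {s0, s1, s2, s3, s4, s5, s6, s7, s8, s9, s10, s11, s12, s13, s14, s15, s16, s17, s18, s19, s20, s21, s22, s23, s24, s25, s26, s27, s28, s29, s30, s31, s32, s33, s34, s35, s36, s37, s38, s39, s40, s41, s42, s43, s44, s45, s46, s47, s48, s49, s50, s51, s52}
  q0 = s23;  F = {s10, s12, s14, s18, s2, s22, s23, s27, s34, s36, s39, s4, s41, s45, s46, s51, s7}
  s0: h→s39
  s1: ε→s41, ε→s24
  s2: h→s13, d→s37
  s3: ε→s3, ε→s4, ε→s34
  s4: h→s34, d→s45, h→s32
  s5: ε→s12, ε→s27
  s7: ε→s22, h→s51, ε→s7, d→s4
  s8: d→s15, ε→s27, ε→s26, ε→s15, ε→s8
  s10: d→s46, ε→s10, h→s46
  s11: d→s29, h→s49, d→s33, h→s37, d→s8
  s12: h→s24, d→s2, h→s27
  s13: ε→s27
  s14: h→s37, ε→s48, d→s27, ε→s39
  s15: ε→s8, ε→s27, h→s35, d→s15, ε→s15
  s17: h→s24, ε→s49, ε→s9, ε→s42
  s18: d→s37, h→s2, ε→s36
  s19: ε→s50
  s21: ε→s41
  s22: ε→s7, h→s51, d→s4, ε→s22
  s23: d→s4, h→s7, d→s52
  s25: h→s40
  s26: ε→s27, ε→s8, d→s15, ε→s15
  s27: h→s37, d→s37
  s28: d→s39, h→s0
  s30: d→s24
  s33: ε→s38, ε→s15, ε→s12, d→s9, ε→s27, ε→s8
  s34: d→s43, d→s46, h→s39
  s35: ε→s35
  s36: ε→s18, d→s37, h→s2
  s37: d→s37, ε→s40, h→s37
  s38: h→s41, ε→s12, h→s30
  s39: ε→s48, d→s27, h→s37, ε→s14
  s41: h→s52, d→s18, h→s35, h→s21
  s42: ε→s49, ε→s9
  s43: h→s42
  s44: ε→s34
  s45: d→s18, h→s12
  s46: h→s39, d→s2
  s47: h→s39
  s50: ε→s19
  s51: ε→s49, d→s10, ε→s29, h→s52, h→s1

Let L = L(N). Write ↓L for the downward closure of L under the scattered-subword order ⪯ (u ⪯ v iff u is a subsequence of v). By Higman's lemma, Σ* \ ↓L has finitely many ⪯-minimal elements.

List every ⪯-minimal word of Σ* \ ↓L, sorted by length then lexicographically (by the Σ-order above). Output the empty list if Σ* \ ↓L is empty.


|Q|=53, |F|=17, |δ|=111 (48 ε).
min D↑ (15 st, q0=0, F={12}): 0:h→1,d→2 1:h→3,d→2 2:h→4,d→5 3:h→6,d→7 4:h→8,d→9 5:h→10,d→11 6:h→6,d→11 7:h→9,d→9 8:h→12,d→13 9:h→8,d→14 10:h→13,d→14 11:h→14,d→12 12:h→12,d→12 13:h→12,d→12 14:h→13,d→12 (ε-aug+det+¬).
'dhhh': N↓-sim [32, 23, 17, 11, 2] end={s37,s40} ∉↓L; 4/4 single-dels accept.
'dddd': N↓-sim [32, 23, 18, 7, 2] end={s37,s40} — reject; 4/4 single-dels accept.
'hhhdd': run [32, 31, 27, 20, 7, 2] end={s37,s40} — reject; 5/5 deletions ∈↓L.
'dhhdd': N↓-sim [32, 23, 17, 11, 3, 2] end={s37,s40} — reject; 5/5 del acc.
'ddhhd': run [32, 23, 18, 13, 5, 2] end={s37,s40} rej; 5/5 deletions ∈↓L.
'hhddhh': |S_i|=[32, 31, 27, 16, 9, 7, 2] end={s37,s40} rej; 6/6 deletions ∈↓L.
6 words, ⪯-incomp.

Antichain: [dhhh, dddd, hhhdd, dhhdd, ddhhd, hhddhh].


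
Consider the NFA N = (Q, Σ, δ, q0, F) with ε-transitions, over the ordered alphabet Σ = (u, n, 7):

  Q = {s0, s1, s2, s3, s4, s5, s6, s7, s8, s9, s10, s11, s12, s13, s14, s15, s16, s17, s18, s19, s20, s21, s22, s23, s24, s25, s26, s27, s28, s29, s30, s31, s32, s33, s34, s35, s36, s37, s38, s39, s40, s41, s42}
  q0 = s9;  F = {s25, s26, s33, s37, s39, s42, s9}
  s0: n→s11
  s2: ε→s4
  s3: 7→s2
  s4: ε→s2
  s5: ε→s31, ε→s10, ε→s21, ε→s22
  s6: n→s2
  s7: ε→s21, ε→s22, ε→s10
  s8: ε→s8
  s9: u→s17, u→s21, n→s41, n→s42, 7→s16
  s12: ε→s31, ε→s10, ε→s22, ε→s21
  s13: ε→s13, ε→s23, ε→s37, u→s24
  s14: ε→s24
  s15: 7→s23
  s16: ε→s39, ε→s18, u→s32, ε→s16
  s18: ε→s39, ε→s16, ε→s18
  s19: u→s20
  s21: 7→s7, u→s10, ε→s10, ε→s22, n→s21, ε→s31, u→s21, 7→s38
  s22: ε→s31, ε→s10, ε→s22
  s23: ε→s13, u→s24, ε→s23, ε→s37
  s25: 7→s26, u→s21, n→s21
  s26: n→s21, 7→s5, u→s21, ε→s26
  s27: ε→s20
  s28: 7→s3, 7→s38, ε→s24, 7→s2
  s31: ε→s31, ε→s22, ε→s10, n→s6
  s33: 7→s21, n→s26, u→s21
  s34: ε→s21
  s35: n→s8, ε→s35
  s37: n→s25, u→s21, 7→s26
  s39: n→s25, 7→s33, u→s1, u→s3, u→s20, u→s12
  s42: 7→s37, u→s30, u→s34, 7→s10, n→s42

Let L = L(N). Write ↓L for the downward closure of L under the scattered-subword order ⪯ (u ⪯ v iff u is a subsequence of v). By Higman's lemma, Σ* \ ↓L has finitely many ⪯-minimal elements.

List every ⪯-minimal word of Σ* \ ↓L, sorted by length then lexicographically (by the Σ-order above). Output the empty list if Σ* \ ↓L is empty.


|Q|=43, |F|=7, |δ|=87 (41 ε).
min D↑ (8 st, q0=0, F={1}): 0:u→1,n→2,7→3 1:u→1,n→1,7→1 2:u→1,n→2,7→4 3:u→1,n→5,7→6 4:u→1,n→5,7→7 5:u→1,n→1,7→7 6:u→1,n→7,7→1 7:u→1,n→1,7→1 [Hopcroft].
'u': run [28, 17] end={s1,s10,s12,s17,s2,s20,s21,s22,s3,s30,s31,s32,…} — reject; 1/1 single-dels accept.
'7nn': |S_i|=[28, 22, 12, 9] end={s10,s2,s21,s22,s31,s38,s4,s6,s7} rej; 3/3 deletions ∈↓L.
'777': run [28, 22, 12, 10] end={s10,s2,s21,s22,s31,s38,s4,s5,s6,s7} — reject; 3/3 single-dels accept.
'n77n': N↓-sim [28, 17, 13, 11, 9] end={s10,s2,s21,s22,s31,s38,s4,s6,s7} rej; 4/4 del acc.
4 words, ⪯-incomp.

A = [u, 7nn, 777, n77n].


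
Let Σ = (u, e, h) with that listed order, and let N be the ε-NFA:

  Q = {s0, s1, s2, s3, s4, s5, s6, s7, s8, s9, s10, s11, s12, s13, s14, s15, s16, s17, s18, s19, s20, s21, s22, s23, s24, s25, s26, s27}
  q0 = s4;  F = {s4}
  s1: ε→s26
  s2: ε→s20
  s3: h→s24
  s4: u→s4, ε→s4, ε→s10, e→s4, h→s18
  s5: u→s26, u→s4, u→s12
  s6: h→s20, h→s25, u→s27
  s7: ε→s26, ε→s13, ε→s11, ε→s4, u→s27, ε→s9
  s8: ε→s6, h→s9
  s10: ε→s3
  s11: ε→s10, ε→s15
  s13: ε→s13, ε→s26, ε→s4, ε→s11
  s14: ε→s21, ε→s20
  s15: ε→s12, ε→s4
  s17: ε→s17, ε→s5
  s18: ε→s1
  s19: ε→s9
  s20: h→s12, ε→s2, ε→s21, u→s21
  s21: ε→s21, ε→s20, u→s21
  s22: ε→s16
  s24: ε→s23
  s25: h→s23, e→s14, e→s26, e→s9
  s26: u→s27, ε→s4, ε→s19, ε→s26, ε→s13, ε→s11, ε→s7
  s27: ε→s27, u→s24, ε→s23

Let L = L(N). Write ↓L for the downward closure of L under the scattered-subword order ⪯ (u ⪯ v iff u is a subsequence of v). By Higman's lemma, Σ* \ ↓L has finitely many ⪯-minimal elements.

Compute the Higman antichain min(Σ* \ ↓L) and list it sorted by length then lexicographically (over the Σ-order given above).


A = [].

|Q|=28, |F|=1, |δ|=60 (39 ε).
min D↑ (1 st, q0=0, F={}): 0:u→0,e→0,h→0 (ε-aug+det+¬).
L(D↑) = ∅ ⇒ ↓L = Σ*.


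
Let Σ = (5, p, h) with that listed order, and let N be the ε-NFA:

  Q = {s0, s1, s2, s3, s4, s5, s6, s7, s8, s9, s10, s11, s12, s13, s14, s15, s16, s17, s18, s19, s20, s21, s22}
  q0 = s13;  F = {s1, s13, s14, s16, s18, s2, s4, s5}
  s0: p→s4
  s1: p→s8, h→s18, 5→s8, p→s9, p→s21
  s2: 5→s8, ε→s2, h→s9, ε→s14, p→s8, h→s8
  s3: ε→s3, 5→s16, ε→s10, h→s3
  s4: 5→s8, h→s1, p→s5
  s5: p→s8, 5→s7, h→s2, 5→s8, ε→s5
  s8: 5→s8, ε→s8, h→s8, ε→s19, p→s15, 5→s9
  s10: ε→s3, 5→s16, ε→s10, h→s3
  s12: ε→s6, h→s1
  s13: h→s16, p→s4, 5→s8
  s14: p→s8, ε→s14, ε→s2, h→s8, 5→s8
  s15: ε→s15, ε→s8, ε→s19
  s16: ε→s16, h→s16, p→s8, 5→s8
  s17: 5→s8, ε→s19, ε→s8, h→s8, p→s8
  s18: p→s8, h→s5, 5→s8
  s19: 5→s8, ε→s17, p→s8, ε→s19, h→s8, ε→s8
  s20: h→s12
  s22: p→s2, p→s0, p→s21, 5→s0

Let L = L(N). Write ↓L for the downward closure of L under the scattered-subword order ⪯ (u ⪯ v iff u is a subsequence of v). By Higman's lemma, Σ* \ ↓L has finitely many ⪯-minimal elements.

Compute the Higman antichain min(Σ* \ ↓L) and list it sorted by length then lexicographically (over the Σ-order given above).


min(Σ*\↓L) = [5, hp, ppp, pphh, phhhhh].

|Q|=23, |F|=8, |δ|=70 (21 ε).
min D↑ (8 st, q0=0, F={1}): 0:5→1,p→2,h→3 1:5→1,p→1,h→1 2:5→1,p→4,h→5 3:5→1,p→1,h→3 4:5→1,p→1,h→6 5:5→1,p→1,h→7 6:5→1,p→1,h→1 7:5→1,p→1,h→4.
'5': run [15, 6] end={s15,s17,s19,s7,s8,s9} ∉↓L; 1/1 del acc.
'hp': |S_i|=[15, 13, 6] end={s15,s17,s19,s21,s8,s9} ∉↓L; 2/2 single-dels accept.
'ppp': |S_i|=[15, 13, 10, 5] end={s15,s17,s19,s8,s9} rej; 3/3 deletions ∈↓L.
'pphh': |S_i|=[15, 13, 10, 7, 5] end={s15,s17,s19,s8,s9} rej; 4/4 single-dels accept.
'phhhhh': |S_i|=[15, 13, 12, 10, 9, 7, 5] end={s15,s17,s19,s8,s9} rej; 6/6 deletions ∈↓L.
5 obstructions.


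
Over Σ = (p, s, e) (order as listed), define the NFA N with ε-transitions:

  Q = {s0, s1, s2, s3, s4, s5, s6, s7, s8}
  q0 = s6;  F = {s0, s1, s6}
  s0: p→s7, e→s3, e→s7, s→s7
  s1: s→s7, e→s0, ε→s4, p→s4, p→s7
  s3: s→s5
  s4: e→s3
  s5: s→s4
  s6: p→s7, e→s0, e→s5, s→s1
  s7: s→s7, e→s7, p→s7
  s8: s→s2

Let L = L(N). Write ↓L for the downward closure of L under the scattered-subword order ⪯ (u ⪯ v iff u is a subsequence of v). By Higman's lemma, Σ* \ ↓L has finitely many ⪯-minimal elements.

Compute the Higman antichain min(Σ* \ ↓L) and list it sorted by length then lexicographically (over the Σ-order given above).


min(Σ*\↓L) = [p, ss, es, ee].

|Q|=9, |F|=3, |δ|=20 (1 ε).
min D↑ (4 st, q0=0, F={1}): 0:p→1,s→2,e→3 1:p→1,s→1,e→1 2:p→1,s→1,e→3 3:p→1,s→1,e→1 [Hopcroft].
'p': |S_i|=[7, 4] end={s3,s4,s5,s7} — reject; 1/1 single-dels accept.
'ss': |S_i|=[7, 6, 4] end={s3,s4,s5,s7} rej; 2/2 del acc.
'es': |S_i|=[7, 5, 4] end={s3,s4,s5,s7} — reject; 2/2 del acc.
'ee': |S_i|=[7, 5, 4] end={s3,s4,s5,s7} rej; 2/2 del acc.
4 obstructions.


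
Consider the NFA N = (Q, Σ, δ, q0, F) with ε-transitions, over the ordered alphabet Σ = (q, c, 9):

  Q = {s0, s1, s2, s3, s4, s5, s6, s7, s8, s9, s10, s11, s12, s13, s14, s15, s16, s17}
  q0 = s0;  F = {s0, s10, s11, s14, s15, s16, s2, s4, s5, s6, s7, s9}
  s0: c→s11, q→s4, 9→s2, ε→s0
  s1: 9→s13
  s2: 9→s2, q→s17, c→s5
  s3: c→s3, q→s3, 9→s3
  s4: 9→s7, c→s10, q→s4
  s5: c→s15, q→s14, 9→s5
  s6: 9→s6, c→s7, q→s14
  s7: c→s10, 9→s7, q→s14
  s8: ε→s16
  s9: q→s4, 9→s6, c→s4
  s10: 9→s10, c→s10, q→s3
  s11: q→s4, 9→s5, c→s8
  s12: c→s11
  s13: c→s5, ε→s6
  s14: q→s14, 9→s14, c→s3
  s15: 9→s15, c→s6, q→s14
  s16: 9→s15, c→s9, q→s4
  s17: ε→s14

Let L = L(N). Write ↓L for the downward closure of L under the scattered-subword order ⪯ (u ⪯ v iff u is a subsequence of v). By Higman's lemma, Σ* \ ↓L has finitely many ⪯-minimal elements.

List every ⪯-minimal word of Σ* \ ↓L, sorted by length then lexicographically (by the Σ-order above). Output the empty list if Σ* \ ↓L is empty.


A = [qcq, 9qc, cccccq].

|Q|=18, |F|=12, |δ|=46 (4 ε).
min D↑ (13 st, q0=0, F={9}): 0:q→1,c→2,9→3 1:q→1,c→4,9→5 2:q→1,c→6,9→7 3:q→8,c→7,9→3 4:q→9,c→4,9→4 5:q→8,c→4,9→5 6:q→1,c→10,9→11 7:q→8,c→11,9→7 8:q→8,c→9,9→8 9:q→9,c→9,9→9 10:q→1,c→1,9→12 11:q→8,c→12,9→11 12:q→8,c→5,9→12.
'qcq': run [15, 6, 2, 1] end={s3} rej; 3/3 deletions ∈↓L.
'9qc': N↓-sim [15, 9, 3, 1] end={s3} ∉↓L; 3/3 del acc.
'cccccq': N↓-sim [15, 12, 10, 7, 5, 2, 1] end={s3} — reject; 6/6 deletions ∈↓L.
3 words, ⪯-incomp.


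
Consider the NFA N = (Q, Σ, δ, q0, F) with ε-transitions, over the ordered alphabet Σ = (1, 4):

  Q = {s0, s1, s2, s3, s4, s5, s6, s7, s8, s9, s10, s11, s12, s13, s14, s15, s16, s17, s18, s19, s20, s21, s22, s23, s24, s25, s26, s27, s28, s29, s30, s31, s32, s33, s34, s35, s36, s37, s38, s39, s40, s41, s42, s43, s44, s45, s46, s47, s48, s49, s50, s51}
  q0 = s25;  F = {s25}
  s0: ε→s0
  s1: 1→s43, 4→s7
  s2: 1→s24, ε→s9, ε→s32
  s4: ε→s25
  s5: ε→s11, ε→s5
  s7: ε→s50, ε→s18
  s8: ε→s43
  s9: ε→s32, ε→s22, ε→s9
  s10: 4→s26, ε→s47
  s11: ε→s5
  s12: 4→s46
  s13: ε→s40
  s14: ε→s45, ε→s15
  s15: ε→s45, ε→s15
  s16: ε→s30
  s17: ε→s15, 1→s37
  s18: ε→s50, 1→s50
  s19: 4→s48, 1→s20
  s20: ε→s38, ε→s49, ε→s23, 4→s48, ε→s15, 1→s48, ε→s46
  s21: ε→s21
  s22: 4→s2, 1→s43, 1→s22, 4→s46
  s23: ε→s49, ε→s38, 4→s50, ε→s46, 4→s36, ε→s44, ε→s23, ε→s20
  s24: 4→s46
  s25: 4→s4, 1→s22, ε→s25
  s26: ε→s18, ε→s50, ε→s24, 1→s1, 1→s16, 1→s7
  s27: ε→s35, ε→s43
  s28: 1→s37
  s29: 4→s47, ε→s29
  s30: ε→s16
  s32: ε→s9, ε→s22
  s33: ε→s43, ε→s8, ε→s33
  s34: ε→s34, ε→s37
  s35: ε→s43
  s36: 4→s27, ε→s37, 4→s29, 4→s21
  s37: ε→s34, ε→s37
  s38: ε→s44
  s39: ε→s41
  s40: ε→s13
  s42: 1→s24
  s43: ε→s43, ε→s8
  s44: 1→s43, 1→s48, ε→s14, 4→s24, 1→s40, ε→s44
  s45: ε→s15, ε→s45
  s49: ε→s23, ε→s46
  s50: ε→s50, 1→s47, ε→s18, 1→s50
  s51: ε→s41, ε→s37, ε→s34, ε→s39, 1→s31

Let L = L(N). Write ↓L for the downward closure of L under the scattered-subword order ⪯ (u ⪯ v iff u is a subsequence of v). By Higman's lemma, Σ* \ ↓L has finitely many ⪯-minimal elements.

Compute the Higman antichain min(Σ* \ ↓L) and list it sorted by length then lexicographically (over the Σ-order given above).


A = [1].

|Q|=52, |F|=1, |δ|=106 (70 ε).
min D↑ (2 st, q0=0, F={1}): 0:1→1,4→0 1:1→1,4→1 [Hopcroft].
'1': N↓-sim [10, 8] end={s2,s22,s24,s32,s43,s46,s8,s9} — reject; 1/1 deletions ∈↓L.
1 words, ⪯-incomp.


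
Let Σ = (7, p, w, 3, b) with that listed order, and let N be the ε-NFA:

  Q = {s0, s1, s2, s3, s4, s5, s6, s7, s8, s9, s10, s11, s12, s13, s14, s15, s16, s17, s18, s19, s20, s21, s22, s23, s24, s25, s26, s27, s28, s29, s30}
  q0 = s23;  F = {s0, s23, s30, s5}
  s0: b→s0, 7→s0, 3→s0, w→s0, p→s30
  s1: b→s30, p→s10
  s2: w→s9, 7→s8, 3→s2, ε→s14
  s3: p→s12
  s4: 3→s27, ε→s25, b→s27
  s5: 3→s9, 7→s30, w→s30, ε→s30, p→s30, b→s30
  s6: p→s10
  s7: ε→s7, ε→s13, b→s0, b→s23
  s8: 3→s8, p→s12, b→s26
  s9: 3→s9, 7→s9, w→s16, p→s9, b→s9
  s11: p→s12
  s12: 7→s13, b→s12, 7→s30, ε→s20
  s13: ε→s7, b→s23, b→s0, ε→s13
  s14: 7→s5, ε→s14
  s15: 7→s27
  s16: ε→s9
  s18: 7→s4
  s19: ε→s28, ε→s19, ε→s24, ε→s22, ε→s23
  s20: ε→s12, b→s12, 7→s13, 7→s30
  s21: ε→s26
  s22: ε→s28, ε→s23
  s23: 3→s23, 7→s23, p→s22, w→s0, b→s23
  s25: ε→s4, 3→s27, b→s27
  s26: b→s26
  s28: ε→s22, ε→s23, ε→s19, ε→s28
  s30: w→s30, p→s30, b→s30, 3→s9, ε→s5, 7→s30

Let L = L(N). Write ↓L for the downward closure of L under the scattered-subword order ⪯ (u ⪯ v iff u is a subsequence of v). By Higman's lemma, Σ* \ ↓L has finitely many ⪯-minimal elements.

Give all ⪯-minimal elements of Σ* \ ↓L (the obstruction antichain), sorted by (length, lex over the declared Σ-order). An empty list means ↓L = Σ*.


A = [wp3].

|Q|=31, |F|=4, |δ|=79 (25 ε).
min D↑ (4 st, q0=0, F={3}): 0:7→0,p→0,w→1,3→0,b→0 1:7→1,p→2,w→1,3→1,b→1 2:7→2,p→2,w→2,3→3,b→2 3:7→3,p→3,w→3,3→3,b→3.
'wp3': |S_i|=[10, 5, 4, 2] end={s16,s9} — reject; 3/3 del acc.
1 obstructions.


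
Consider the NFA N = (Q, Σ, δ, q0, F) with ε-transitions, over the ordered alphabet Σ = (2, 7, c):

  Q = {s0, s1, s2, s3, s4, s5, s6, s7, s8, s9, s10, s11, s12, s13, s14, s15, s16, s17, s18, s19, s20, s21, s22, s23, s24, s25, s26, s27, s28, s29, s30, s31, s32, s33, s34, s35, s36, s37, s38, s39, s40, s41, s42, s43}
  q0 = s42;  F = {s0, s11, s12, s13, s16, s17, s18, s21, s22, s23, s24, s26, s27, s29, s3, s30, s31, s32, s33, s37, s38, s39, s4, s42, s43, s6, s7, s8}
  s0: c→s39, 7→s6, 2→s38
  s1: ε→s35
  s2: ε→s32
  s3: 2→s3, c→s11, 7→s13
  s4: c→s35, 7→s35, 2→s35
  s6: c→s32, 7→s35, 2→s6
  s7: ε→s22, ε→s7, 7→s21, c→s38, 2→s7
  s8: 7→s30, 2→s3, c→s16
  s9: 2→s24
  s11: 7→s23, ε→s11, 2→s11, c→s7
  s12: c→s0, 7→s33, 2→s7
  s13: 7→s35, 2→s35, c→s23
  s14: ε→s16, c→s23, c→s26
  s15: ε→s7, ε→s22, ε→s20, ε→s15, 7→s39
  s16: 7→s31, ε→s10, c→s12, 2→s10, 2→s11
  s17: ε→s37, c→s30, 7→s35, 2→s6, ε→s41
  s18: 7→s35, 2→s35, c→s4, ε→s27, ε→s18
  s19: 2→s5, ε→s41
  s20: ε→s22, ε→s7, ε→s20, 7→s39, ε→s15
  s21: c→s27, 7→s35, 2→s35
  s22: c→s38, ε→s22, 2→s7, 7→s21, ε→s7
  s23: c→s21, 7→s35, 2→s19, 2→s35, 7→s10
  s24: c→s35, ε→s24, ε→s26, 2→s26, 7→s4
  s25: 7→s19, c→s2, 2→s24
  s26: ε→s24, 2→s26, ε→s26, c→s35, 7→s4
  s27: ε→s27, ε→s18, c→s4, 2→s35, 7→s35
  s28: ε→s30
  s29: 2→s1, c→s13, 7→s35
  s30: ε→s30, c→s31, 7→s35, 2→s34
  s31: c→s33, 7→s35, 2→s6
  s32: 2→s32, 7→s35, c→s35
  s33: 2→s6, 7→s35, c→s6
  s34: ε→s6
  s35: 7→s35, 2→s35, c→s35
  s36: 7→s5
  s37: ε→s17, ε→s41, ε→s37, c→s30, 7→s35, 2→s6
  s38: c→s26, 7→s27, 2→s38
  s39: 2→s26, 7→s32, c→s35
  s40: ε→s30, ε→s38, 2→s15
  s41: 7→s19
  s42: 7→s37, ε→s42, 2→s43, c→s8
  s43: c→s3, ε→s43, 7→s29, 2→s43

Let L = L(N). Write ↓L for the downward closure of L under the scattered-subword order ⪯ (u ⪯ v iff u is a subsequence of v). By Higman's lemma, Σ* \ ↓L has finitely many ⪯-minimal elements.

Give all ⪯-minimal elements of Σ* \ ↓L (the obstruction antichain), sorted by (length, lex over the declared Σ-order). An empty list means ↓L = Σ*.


Antichain: [77, 272, 72cc, cccccc].

|Q|=44, |F|=28, |δ|=140 (38 ε).
min D↑ (25 st, q0=0, F={7}): 0:2→1,7→2,c→3 1:2→1,7→4,c→5 2:2→6,7→7,c→8 3:2→5,7→8,c→9 4:2→7,7→7,c→10 5:2→5,7→10,c→11 6:2→6,7→7,c→12 7:2→7,7→7,c→7 8:2→6,7→7,c→13 9:2→11,7→13,c→14 10:2→7,7→7,c→15 11:2→11,7→15,c→16 12:2→12,7→7,c→7 13:2→6,7→7,c→17 14:2→16,7→17,c→18 15:2→7,7→7,c→19 16:2→16,7→19,c→20 17:2→6,7→7,c→6 18:2→20,7→6,c→21 19:2→7,7→7,c→22 20:2→20,7→22,c→23 21:2→23,7→12,c→7 22:2→7,7→7,c→24 23:2→23,7→24,c→7 24:2→7,7→7,c→7 (ε-aug+det+¬).
'77': |S_i|=[35, 21, 5] end={s10,s19,s35,s41,s5} ∉↓L; 2/2 deletions ∈↓L.
'272': run [35, 24, 13, 5] end={s1,s19,s35,s41,s5} ∉↓L; 3/3 deletions ∈↓L.
'72cc': |S_i|=[35, 21, 8, 2, 1] end={s35} rej; 4/4 deletions ∈↓L.
'cccccc': |S_i|=[35, 29, 24, 16, 11, 6, 1] end={s35} ∉↓L; 6/6 deletions ∈↓L.
4 minimals (antichain).


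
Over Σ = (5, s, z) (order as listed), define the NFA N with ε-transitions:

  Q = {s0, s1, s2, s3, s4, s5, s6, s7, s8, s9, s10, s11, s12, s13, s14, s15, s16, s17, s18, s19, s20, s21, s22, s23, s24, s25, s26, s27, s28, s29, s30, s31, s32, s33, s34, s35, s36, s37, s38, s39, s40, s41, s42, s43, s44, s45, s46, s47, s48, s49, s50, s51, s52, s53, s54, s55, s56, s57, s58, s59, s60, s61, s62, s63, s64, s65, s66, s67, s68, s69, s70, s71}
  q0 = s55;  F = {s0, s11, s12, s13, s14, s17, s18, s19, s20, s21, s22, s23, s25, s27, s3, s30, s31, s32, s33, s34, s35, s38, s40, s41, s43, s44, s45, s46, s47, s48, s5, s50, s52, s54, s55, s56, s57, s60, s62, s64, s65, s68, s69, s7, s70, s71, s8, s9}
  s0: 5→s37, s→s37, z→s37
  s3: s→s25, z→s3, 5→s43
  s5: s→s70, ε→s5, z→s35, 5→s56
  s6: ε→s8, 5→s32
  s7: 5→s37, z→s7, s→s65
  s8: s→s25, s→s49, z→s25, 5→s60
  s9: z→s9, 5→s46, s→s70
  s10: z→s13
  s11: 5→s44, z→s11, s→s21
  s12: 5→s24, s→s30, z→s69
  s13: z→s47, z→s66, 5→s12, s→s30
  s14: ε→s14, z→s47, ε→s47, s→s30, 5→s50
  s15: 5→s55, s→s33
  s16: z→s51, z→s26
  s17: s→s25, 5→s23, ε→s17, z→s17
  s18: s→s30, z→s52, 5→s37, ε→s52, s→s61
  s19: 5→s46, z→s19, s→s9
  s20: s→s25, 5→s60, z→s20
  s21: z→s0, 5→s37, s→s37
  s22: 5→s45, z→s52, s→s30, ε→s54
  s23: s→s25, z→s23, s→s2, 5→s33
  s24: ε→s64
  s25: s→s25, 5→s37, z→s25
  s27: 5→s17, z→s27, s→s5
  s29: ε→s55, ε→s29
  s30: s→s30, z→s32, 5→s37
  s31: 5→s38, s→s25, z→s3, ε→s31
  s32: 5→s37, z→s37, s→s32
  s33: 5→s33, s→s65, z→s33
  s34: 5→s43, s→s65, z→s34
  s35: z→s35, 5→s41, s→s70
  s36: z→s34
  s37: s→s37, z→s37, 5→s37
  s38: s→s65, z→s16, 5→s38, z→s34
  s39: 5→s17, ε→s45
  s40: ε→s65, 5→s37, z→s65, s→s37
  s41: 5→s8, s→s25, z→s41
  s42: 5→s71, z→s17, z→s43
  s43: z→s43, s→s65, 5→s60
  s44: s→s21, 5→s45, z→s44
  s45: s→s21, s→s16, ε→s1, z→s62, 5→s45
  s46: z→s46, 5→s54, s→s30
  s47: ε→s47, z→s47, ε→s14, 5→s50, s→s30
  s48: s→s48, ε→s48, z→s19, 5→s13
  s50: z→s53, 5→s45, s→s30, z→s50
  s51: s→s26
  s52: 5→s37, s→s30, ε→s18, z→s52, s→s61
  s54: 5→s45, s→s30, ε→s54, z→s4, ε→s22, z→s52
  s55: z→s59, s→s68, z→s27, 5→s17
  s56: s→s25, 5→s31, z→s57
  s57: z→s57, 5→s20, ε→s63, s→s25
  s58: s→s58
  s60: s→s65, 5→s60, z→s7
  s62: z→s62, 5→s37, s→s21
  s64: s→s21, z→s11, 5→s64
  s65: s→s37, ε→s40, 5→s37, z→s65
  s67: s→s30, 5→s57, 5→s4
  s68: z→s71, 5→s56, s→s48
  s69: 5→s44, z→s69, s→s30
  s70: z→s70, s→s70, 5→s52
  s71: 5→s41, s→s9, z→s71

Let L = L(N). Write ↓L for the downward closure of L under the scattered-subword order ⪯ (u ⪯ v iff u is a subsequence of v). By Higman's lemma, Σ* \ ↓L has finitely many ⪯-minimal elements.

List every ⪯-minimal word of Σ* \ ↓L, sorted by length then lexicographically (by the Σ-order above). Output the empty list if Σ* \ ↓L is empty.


min(Σ*\↓L) = [5s5, 555ss, zss55, ss5szz, sz55z5].

|Q|=72, |F|=48, |δ|=195 (22 ε).
min D↑ (45 st, q0=0, F={11}): 0:5→1,s→2,z→3 1:5→4,s→5,z→1 2:5→6,s→7,z→8 3:5→1,s→9,z→3 4:5→10,s→5,z→4 5:5→11,s→5,z→5 6:5→12,s→5,z→13 7:5→14,s→7,z→15 8:5→16,s→17,z→8 9:5→6,s→18,z→19 10:5→10,s→20,z→10 11:5→11,s→11,z→11 12:5→21,s→5,z→22 13:5→23,s→5,z→13 14:5→24,s→25,z→26 15:5→27,s→17,z→15 16:5→28,s→5,z→16 17:5→27,s→18,z→17 18:5→29,s→18,z→18 19:5→16,s→18,z→19 20:5→11,s→11,z→20 21:5→21,s→20,z→30 22:5→31,s→5,z→22 23:5→32,s→5,z→23 24:5→33,s→25,z→34 25:5→11,s→25,z→35 26:5→36,s→25,z→26 27:5→37,s→25,z→27 28:5→32,s→5,z→5 29:5→11,s→25,z→29 30:5→31,s→20,z→30 31:5→32,s→20,z→31 32:5→32,s→20,z→38 33:5→33,s→39,z→40 34:5→41,s→25,z→34 35:5→11,s→35,z→11 36:5→42,s→25,z→36 37:5→42,s→25,z→29 38:5→11,s→20,z→38 39:5→11,s→11,z→43 40:5→41,s→39,z→40 41:5→42,s→39,z→41 42:5→42,s→39,z→44 43:5→11,s→11,z→11 44:5→11,s→39,z→44.
'5s5': N↓-sim [62, 51, 14, 1] end={s37} rej; 3/3 single-dels accept.
'555ss': run [62, 51, 41, 21, 8, 2] end={s26,s37} ∉↓L; 5/5 single-dels accept.
'zss55': N↓-sim [62, 55, 40, 16, 6, 1] end={s37} rej; 5/5 del acc.
'ss5szz': run [62, 56, 38, 30, 9, 5, 1] end={s37} ∉↓L; 6/6 single-dels accept.
'sz55z5': run [62, 56, 45, 31, 24, 16, 1] end={s37} ∉↓L; 6/6 deletions ∈↓L.
5 obstructions.


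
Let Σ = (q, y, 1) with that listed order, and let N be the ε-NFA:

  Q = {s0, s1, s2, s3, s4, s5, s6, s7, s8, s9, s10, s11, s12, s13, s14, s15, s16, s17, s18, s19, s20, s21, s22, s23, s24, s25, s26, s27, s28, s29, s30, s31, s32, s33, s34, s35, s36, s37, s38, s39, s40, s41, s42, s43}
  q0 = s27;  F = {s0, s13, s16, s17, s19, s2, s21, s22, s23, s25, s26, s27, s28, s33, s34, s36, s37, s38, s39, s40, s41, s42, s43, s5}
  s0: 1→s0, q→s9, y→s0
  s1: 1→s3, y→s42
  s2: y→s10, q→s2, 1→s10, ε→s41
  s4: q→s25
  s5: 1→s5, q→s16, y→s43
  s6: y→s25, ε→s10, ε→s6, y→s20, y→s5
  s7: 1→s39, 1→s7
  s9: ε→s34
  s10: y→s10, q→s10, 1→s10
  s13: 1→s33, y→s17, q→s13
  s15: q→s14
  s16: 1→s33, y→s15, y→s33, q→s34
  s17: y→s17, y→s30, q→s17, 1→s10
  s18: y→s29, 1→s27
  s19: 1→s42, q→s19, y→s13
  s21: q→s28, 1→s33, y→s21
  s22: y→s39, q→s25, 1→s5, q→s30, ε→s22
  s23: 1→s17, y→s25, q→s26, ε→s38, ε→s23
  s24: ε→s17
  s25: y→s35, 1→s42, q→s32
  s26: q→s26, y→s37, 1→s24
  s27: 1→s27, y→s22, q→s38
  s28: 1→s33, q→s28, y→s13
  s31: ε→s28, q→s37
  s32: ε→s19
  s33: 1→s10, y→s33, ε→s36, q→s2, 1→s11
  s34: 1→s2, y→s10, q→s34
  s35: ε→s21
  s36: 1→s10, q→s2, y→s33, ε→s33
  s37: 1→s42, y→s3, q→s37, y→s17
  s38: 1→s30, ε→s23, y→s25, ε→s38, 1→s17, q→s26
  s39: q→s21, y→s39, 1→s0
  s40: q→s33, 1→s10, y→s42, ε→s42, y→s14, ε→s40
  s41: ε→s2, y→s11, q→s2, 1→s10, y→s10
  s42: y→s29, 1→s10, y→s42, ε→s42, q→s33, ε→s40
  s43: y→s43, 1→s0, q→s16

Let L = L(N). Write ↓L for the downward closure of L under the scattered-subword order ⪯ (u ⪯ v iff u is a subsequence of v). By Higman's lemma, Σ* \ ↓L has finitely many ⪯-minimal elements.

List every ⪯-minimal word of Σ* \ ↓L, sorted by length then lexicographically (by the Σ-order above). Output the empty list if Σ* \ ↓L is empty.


min(Σ*\↓L) = [q11, qqyy1, yy1qy, y1qqy, y1qy1].

|Q|=44, |F|=24, |δ|=116 (20 ε).
min D↑ (21 st, q0=0, F={12}): 0:q→1,y→2,1→0 1:q→3,y→4,1→5 2:q→4,y→6,1→7 3:q→3,y→8,1→5 4:q→9,y→10,1→11 5:q→5,y→5,1→12 6:q→10,y→6,1→13 7:q→14,y→15,1→7 8:q→8,y→5,1→11 9:q→9,y→16,1→11 10:q→17,y→10,1→18 11:q→18,y→11,1→12 12:q→12,y→12,1→12 13:q→19,y→13,1→13 14:q→19,y→18,1→18 15:q→14,y→15,1→13 16:q→16,y→5,1→18 17:q→17,y→16,1→18 18:q→20,y→18,1→12 19:q→19,y→12,1→20 20:q→20,y→12,1→12 (ε-aug+det+¬).
'q11': run [35, 29, 13, 2] end={s10,s11} — reject; 3/3 del acc.
'qqyy1': N↓-sim [35, 29, 21, 15, 13, 2] end={s10,s11} rej; 5/5 deletions ∈↓L.
'yy1qy': |S_i|=[35, 30, 24, 9, 6, 2] end={s10,s11} ∉↓L; 5/5 del acc.
'y1qqy': N↓-sim [35, 30, 17, 11, 6, 2] end={s10,s11} — reject; 5/5 del acc.
'y1qy1': run [35, 30, 17, 11, 8, 2] end={s10,s11} ∉↓L; 5/5 deletions ∈↓L.
5 minimals (antichain).


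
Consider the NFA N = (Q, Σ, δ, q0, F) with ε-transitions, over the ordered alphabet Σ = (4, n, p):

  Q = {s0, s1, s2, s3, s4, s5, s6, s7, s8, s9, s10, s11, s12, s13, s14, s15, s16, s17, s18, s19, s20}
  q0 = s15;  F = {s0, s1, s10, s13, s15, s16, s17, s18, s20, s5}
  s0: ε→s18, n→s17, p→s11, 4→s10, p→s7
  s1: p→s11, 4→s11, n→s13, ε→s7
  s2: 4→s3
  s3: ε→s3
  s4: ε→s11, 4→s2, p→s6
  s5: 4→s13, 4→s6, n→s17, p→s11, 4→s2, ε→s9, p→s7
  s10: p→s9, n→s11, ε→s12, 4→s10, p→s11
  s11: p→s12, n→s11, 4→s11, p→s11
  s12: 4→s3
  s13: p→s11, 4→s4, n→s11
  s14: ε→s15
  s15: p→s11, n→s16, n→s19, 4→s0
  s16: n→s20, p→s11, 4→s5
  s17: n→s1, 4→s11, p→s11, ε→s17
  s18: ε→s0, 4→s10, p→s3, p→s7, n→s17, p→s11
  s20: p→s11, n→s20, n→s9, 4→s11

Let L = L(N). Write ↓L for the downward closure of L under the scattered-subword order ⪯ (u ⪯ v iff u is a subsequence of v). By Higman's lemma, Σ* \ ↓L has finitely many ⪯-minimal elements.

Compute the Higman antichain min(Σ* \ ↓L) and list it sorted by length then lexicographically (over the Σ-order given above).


min(Σ*\↓L) = [p, 44n, 4n4, nn4, n444, 4nnnn].

|Q|=21, |F|=10, |δ|=56 (9 ε).
min D↑ (10 st, q0=0, F={3}): 0:4→1,n→2,p→3 1:4→4,n→5,p→3 2:4→6,n→7,p→3 3:4→3,n→3,p→3 4:4→4,n→3,p→3 5:4→3,n→8,p→3 6:4→9,n→5,p→3 7:4→3,n→7,p→3 8:4→3,n→9,p→3 9:4→3,n→3,p→3 (ε-aug+det+¬).
'p': N↓-sim [19, 6] end={s11,s12,s3,s6,s7,s9} ∉↓L; 1/1 single-dels accept.
'44n': run [19, 15, 9, 3] end={s11,s12,s3} — reject; 3/3 deletions ∈↓L.
'4n4': N↓-sim [19, 15, 10, 6] end={s11,s12,s2,s3,s4,s6} ∉↓L; 3/3 single-dels accept.
'nn4': |S_i|=[19, 15, 12, 6] end={s11,s12,s2,s3,s4,s6} ∉↓L; 3/3 deletions ∈↓L.
'n444': N↓-sim [19, 15, 12, 7, 6] end={s11,s12,s2,s3,s4,s6} rej; 4/4 single-dels accept.
'4nnnn': run [19, 15, 10, 9, 7, 3] end={s11,s12,s3} ∉↓L; 5/5 deletions ∈↓L.
6 words, ⪯-incomp.
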